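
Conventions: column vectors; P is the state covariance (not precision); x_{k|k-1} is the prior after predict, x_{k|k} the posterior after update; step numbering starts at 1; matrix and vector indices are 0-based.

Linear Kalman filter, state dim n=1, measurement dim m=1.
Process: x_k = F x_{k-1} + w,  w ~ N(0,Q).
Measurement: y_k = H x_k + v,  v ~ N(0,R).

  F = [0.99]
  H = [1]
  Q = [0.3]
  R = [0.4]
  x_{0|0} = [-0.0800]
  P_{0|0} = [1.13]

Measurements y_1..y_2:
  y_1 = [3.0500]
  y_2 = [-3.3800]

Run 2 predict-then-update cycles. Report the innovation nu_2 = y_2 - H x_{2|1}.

step 1: x^-=[-0.0792]  P^-=[1.4075]  S=[1.8075]  K=[0.7787]  nu=[3.1292]  x^+=[2.3575]  P^+=[0.3115]
step 2: x^-=[2.3339]  P^-=[0.6053]  S=[1.0053]  K=[0.6021]  nu=[-5.7139]  x^+=[-1.1064]  P^+=[0.2408]

innov = [-5.7139]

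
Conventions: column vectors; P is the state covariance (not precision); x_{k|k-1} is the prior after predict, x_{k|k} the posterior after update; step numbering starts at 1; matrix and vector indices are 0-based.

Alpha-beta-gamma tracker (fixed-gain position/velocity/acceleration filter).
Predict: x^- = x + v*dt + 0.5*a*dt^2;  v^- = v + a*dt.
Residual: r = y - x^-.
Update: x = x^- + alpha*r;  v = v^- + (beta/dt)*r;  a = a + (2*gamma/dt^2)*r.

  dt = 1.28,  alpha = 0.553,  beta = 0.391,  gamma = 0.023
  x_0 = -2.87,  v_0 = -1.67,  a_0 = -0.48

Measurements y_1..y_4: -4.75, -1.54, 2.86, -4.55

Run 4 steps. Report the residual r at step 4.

step 1: x_pred=-5.4008  r=0.6508  x^+=-5.0409  v^+=-2.0856  a^+=-0.4617
step 2: x_pred=-8.0887  r=6.5487  x^+=-4.4673  v^+=-0.6762  a^+=-0.2779
step 3: x_pred=-5.5604  r=8.4204  x^+=-0.9039  v^+=1.5403  a^+=-0.0415
step 4: x_pred=1.0337  r=-5.5837  x^+=-2.0541  v^+=-0.2184  a^+=-0.1982

resid = -5.5837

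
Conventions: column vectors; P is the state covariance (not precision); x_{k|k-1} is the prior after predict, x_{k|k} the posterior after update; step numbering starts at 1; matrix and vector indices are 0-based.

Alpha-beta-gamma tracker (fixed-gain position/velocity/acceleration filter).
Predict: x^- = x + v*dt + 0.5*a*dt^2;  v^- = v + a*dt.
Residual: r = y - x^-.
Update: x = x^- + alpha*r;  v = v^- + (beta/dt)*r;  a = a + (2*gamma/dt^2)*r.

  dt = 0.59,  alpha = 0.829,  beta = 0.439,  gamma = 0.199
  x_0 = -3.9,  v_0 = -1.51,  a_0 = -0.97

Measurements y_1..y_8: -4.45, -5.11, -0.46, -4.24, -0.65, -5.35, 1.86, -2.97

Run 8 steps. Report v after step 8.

step 1: x_pred=-4.9597  r=0.5097  x^+=-4.5372  v^+=-1.7030  a^+=-0.3872
step 2: x_pred=-5.6093  r=0.4993  x^+=-5.1954  v^+=-1.5599  a^+=0.1837
step 3: x_pred=-6.0838  r=5.6238  x^+=-1.4217  v^+=2.7329  a^+=6.6137
step 4: x_pred=1.3419  r=-5.5819  x^+=-3.2855  v^+=2.4817  a^+=0.2316
step 5: x_pred=-1.7810  r=1.1310  x^+=-0.8434  v^+=3.4599  a^+=1.5247
step 6: x_pred=1.4633  r=-6.8133  x^+=-4.1849  v^+=-0.7101  a^+=-6.2653
step 7: x_pred=-5.6943  r=7.5543  x^+=0.5682  v^+=1.2144  a^+=2.3720
step 8: x_pred=1.6975  r=-4.6675  x^+=-2.1719  v^+=-0.8591  a^+=-2.9646

v_post = -0.8591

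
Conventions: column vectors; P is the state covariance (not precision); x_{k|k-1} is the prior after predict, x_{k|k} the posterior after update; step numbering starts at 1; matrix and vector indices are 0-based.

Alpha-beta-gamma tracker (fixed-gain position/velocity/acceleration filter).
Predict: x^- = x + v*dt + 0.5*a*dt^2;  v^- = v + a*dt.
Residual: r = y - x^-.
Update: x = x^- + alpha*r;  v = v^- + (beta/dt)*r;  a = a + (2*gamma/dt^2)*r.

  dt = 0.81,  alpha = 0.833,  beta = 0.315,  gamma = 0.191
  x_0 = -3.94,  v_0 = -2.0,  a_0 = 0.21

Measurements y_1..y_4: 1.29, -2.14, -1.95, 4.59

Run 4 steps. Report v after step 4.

v_post = 4.0360

step 1: x_pred=-5.4911  r=6.7811  x^+=0.1576  v^+=0.8072  a^+=4.1582
step 2: x_pred=2.1755  r=-4.3155  x^+=-1.4193  v^+=2.4971  a^+=1.6456
step 3: x_pred=1.1431  r=-3.0931  x^+=-1.4334  v^+=2.6271  a^+=-0.1553
step 4: x_pred=0.6435  r=3.9465  x^+=3.9309  v^+=4.0360  a^+=2.1424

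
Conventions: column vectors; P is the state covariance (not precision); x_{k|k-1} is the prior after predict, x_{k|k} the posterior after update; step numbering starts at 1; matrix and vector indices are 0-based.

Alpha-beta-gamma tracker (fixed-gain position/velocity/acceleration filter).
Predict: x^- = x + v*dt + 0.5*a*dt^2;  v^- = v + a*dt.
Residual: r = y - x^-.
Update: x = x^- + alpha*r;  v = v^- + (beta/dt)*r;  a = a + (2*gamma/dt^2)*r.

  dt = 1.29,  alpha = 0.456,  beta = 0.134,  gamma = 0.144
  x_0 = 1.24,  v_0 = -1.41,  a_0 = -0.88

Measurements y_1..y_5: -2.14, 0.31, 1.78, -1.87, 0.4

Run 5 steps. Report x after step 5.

step 1: x_pred=-1.3111  r=-0.8289  x^+=-1.6891  v^+=-2.6313  a^+=-1.0235
step 2: x_pred=-5.9350  r=6.2450  x^+=-3.0873  v^+=-3.3029  a^+=0.0574
step 3: x_pred=-7.3003  r=9.0803  x^+=-3.1597  v^+=-2.2856  a^+=1.6288
step 4: x_pred=-4.7529  r=2.8829  x^+=-3.4383  v^+=0.1150  a^+=2.1278
step 5: x_pred=-1.5195  r=1.9195  x^+=-0.6442  v^+=3.0592  a^+=2.4600

x_post = -0.6442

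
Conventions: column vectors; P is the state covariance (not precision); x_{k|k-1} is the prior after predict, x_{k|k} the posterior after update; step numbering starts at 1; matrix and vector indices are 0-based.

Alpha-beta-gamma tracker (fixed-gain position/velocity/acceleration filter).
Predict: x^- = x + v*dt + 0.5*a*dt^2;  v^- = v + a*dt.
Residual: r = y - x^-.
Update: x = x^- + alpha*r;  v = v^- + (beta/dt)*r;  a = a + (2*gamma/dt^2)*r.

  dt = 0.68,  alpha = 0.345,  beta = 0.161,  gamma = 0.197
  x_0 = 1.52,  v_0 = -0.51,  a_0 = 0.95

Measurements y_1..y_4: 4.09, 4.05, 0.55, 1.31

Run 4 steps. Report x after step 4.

step 1: x_pred=1.3928  r=2.6972  x^+=2.3234  v^+=0.7746  a^+=3.2482
step 2: x_pred=3.6011  r=0.4489  x^+=3.7559  v^+=3.0897  a^+=3.6307
step 3: x_pred=6.6963  r=-6.1463  x^+=4.5758  v^+=4.1033  a^+=-1.6064
step 4: x_pred=6.9947  r=-5.6847  x^+=5.0335  v^+=1.6650  a^+=-6.4502

x_post = 5.0335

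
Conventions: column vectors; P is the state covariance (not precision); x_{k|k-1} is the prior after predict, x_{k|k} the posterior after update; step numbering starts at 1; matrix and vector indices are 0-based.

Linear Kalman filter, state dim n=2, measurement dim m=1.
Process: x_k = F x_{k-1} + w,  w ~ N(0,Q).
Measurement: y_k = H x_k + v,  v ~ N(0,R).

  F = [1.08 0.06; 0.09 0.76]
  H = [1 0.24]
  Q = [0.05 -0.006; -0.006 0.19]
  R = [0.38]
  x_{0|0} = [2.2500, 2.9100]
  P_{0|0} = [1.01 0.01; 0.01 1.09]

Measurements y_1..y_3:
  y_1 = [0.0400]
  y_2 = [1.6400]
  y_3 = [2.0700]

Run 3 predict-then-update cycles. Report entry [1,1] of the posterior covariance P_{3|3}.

step 1: x^-=[2.6046, 2.4141]  P^-=[1.2333 0.1501; 0.1501 0.8291]  S=[1.7331]  K=[0.7324; 0.2014]  nu=[-3.1440]  x^+=[0.3020, 1.7808]  P^+=[0.3036 -0.1056; -0.1056 0.7588]
step 2: x^-=[0.4330, 1.3805]  P^-=[0.3932 -0.0291; -0.0291 0.6163]  S=[0.7948]  K=[0.4860; 0.1495]  nu=[0.8757]  x^+=[0.8585, 1.5115]  P^+=[0.2055 -0.0868; -0.0868 0.5985]
step 3: x^-=[1.0179, 1.2260]  P^-=[0.2806 -0.0305; -0.0305 0.5255]  S=[0.6763]  K=[0.4041; 0.1414]  nu=[0.7578]  x^+=[1.3242, 1.3332]  P^+=[0.1702 -0.0691; -0.0691 0.5120]

P_post[1,1] = 0.5120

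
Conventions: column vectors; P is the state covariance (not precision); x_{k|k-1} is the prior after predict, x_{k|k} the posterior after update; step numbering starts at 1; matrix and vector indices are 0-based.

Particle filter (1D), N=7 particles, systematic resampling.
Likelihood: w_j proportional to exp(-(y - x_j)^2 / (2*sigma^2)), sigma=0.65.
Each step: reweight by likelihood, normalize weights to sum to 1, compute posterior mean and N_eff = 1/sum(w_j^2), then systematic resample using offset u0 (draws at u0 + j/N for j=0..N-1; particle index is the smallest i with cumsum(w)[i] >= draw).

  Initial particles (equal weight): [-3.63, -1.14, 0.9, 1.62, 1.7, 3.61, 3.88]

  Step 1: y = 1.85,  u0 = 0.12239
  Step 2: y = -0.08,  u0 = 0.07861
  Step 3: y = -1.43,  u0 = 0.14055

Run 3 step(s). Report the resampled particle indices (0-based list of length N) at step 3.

step 1: w=[0.0000, 0.0000, 0.1501, 0.4102, 0.4252, 0.0112, 0.0033]  mean=1.5757  Neff=2.6902  idx=[2, 3, 3, 3, 4, 4, 4]
step 2: w=[0.6554, 0.0668, 0.0668, 0.0668, 0.0481, 0.0481, 0.0481]  mean=1.1596  Neff=2.2227  idx=[0, 0, 0, 0, 0, 3, 5]
step 3: w=[0.1994, 0.1994, 0.1994, 0.1994, 0.1994, 0.0020, 0.0011]  mean=0.9024  Neff=5.0317  idx=[0, 1, 2, 2, 3, 4, 5]

resampled_idx = [0, 1, 2, 2, 3, 4, 5]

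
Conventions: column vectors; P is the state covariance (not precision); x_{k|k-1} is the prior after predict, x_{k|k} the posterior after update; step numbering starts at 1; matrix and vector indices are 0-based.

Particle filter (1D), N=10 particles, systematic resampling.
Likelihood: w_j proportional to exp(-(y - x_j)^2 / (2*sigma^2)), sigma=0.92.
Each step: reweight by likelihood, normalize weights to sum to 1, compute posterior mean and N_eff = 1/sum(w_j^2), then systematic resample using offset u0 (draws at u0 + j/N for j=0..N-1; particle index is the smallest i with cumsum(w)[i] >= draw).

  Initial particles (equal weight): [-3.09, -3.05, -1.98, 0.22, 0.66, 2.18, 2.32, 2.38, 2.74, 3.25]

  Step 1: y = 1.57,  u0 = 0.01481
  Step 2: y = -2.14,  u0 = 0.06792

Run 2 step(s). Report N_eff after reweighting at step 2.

N_eff = 2.0449

step 1: w=[0.0000, 0.0000, 0.0002, 0.0900, 0.1619, 0.2119, 0.1894, 0.1792, 0.1176, 0.0498]  mean=1.9385  Neff=6.1155  idx=[3, 4, 4, 5, 5, 6, 6, 7, 7, 8]
step 2: w=[0.6559, 0.1715, 0.1715, 0.0003, 0.0003, 0.0001, 0.0001, 0.0001, 0.0001, 0.0000]  mean=0.3731  Neff=2.0449  idx=[0, 0, 0, 0, 0, 0, 1, 1, 2, 2]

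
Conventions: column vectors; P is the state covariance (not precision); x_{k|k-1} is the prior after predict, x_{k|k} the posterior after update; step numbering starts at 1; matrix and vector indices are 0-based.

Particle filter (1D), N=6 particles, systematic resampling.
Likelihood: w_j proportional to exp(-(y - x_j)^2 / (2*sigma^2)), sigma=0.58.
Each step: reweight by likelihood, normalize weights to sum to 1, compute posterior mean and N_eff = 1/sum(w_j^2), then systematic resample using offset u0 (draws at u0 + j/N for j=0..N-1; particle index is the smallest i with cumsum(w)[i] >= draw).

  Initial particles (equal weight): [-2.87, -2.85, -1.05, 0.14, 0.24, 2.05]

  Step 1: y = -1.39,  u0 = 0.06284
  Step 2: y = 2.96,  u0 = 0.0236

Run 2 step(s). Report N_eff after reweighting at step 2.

step 1: w=[0.0396, 0.0433, 0.8656, 0.0317, 0.0198, 0.0000]  mean=-1.1367  Neff=1.3260  idx=[1, 2, 2, 2, 2, 2]
step 2: w=[0.0000, 0.2000, 0.2000, 0.2000, 0.2000, 0.2000]  mean=-1.0500  Neff=5.0000  idx=[1, 1, 2, 3, 4, 5]

N_eff = 5.0000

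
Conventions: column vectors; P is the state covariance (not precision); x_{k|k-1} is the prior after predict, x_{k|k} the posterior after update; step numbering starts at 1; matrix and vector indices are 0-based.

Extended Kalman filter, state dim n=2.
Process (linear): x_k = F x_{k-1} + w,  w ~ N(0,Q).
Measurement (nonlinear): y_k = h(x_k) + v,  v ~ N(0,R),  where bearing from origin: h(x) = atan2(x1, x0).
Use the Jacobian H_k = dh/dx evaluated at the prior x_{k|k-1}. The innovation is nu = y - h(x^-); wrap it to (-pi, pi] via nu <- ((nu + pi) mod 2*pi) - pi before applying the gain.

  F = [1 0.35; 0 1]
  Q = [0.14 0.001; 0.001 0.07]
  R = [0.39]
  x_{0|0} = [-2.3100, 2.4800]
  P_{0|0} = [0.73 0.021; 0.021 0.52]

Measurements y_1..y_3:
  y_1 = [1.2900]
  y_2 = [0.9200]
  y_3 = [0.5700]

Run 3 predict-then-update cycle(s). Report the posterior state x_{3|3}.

step 1: x^-=[-1.4420, 2.4800]  P^-=[0.9484 0.2040; 0.2040 0.5900]  H_jac=[-0.3013 -0.1752]  S=[0.5158]  K=[-0.6234; -0.3196]  nu=[-0.8075]  x^+=[-0.9386, 2.7381]  P^+=[0.7479 0.1012; 0.1012 0.5373]
step 2: x^-=[0.0197, 2.7381]  P^-=[1.0246 0.2903; 0.2903 0.6073]  H_jac=[-0.3652 0.0026]  S=[0.5261]  K=[-0.7098; -0.1985]  nu=[-0.6436]  x^+=[0.4765, 2.8658]  P^+=[0.7596 0.2162; 0.2162 0.5866]
step 3: x^-=[1.4796, 2.8658]  P^-=[1.1227 0.4225; 0.4225 0.6566]  H_jac=[-0.2755 0.1422]  S=[0.4554]  K=[-0.5473; -0.0505]  nu=[-0.5242]  x^+=[1.7665, 2.8923]  P^+=[0.9863 0.4099; 0.4099 0.6554]

x_post = [1.7665, 2.8923]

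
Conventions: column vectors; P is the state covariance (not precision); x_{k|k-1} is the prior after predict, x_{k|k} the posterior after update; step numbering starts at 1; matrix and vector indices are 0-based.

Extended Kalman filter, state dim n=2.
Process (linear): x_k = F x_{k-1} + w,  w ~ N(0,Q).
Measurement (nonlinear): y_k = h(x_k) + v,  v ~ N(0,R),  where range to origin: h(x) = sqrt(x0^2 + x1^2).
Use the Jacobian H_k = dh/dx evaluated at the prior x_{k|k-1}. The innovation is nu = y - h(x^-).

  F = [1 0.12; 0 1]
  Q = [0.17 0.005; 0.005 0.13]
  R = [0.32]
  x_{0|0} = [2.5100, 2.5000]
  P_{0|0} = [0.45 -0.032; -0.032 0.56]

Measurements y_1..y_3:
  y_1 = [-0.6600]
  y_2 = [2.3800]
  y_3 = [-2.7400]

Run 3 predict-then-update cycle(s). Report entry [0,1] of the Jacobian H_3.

H_jac[0,1] = 0.3799

step 1: x^-=[2.8100, 2.5000]  P^-=[0.6204 0.0402; 0.0402 0.6900]  H_jac=[0.7471 0.6647]  S=[1.0111]  K=[0.4849; 0.4833]  nu=[-4.4211]  x^+=[0.6664, 0.3632]  P^+=[0.3827 -0.1967; -0.1967 0.4538]
step 2: x^-=[0.7100, 0.3632]  P^-=[0.5120 -0.1373; -0.1373 0.5838]  H_jac=[0.8903 0.4554]  S=[0.7356]  K=[0.5347; 0.1953]  nu=[1.5825]  x^+=[1.5562, 0.6722]  P^+=[0.3017 -0.2141; -0.2141 0.5558]
step 3: x^-=[1.6368, 0.6722]  P^-=[0.4283 -0.1424; -0.1424 0.6858]  H_jac=[0.9250 0.3799]  S=[0.6854]  K=[0.4992; 0.1879]  nu=[-4.5095]  x^+=[-0.6141, -0.1752]  P^+=[0.2576 -0.2067; -0.2067 0.6616]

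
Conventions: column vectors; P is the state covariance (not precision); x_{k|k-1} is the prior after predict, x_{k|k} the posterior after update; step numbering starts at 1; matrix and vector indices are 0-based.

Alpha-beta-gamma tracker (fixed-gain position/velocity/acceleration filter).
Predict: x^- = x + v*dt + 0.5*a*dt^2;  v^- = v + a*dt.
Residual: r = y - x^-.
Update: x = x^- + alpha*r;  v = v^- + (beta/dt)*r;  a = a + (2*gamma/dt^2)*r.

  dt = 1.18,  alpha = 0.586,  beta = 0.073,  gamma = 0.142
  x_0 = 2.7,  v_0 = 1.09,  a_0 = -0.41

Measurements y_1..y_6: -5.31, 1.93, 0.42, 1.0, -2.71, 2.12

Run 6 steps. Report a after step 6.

a_post = 3.0113

step 1: x_pred=3.7008  r=-9.0108  x^+=-1.5795  v^+=0.0488  a^+=-2.2479
step 2: x_pred=-3.0870  r=5.0170  x^+=-0.1470  v^+=-2.2934  a^+=-1.2246
step 3: x_pred=-3.7058  r=4.1258  x^+=-1.2881  v^+=-3.4831  a^+=-0.3831
step 4: x_pred=-5.6649  r=6.6649  x^+=-1.7593  v^+=-3.5229  a^+=0.9763
step 5: x_pred=-5.2365  r=2.5265  x^+=-3.7560  v^+=-2.2145  a^+=1.4916
step 6: x_pred=-5.3306  r=7.4506  x^+=-0.9646  v^+=0.0066  a^+=3.0113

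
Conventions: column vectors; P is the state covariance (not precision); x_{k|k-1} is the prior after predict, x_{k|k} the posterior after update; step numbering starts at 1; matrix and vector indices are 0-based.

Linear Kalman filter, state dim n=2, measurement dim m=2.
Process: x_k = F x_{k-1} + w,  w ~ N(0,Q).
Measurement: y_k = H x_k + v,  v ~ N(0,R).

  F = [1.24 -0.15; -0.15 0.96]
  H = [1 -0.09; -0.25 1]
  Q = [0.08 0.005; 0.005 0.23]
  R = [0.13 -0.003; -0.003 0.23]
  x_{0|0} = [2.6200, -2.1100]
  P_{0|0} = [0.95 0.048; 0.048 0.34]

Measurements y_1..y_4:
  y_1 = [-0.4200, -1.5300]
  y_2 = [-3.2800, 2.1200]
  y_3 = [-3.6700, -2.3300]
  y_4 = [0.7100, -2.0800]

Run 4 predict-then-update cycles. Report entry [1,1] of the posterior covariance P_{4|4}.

P_post[1,1] = 0.1429

step 1: x^-=[3.5653, -2.4186]  P^-=[1.5305 -0.1624; -0.1624 0.5509]  S=[1.6942 -0.6013; -0.6013 0.9578]  K=[0.9136 0.0045; 0.1210 0.6936]  nu=[-4.2030, 1.7799]  x^+=[-0.2665, -1.6927]  P^+=[0.1213 0.0286; 0.0286 0.1663]
step 2: x^-=[-0.0766, -1.5850]  P^-=[0.2597 -0.0068; -0.0068 0.3778]  S=[0.3939 -0.1089; -0.1089 0.6274]  K=[0.6608 0.0004; 0.0668 0.6164]  nu=[-3.3460, 3.6859]  x^+=[-2.2863, 0.4636]  P^+=[0.0877 0.0200; 0.0200 0.1466]
step 3: x^-=[-2.9045, 0.7880]  P^-=[0.2107 -0.0081; -0.0081 0.3613]  S=[0.3451 -0.0965; -0.0965 0.6085]  K=[0.6119 -0.0029; 0.0515 0.6052]  nu=[-0.6946, -3.8441]  x^+=[-3.3184, -1.5743]  P^+=[0.0812 0.0178; 0.0178 0.1435]
step 4: x^-=[-3.8787, -1.0136]  P^-=[0.2014 -0.0092; -0.0092 0.3589]  S=[0.3360 -0.0950; -0.0950 0.6061]  K=[0.6008 -0.0040; 0.0472 0.6034]  nu=[4.4975, -2.0361]  x^+=[-1.1685, -2.0298]  P^+=[0.0797 0.0172; 0.0172 0.1429]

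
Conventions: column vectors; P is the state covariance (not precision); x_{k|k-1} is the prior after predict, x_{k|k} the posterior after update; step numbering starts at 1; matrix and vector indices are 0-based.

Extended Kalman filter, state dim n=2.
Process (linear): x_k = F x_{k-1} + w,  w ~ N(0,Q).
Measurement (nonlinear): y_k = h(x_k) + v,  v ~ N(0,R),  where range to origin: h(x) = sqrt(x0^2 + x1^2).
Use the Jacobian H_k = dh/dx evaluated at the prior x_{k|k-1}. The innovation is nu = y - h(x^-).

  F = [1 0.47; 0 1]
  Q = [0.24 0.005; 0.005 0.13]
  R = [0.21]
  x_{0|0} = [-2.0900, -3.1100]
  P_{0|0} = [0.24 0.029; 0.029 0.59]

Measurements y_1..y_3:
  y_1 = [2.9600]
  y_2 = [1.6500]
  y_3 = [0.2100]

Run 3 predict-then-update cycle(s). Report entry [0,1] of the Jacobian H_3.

H_jac[0,1] = -0.4089

step 1: x^-=[-3.5517, -3.1100]  P^-=[0.6376 0.3113; 0.3113 0.7200]  H_jac=[-0.7523 -0.6588]  S=[1.1919]  K=[-0.5745; -0.5944]  nu=[-1.7609]  x^+=[-2.5401, -2.0633]  P^+=[0.2442 -0.0957; -0.0957 0.2988]
step 2: x^-=[-3.5098, -2.0633]  P^-=[0.4602 0.0497; 0.0497 0.4288]  H_jac=[-0.8621 -0.5068]  S=[0.7056]  K=[-0.5980; -0.3687]  nu=[-2.4214]  x^+=[-2.0619, -1.1704]  P^+=[0.2079 -0.1059; -0.1059 0.3329]
step 3: x^-=[-2.6120, -1.1704]  P^-=[0.4219 0.0556; 0.0556 0.4629]  H_jac=[-0.9126 -0.4089]  S=[0.6803]  K=[-0.5994; -0.3528]  nu=[-2.6522]  x^+=[-1.0222, -0.2346]  P^+=[0.1775 -0.0883; -0.0883 0.3782]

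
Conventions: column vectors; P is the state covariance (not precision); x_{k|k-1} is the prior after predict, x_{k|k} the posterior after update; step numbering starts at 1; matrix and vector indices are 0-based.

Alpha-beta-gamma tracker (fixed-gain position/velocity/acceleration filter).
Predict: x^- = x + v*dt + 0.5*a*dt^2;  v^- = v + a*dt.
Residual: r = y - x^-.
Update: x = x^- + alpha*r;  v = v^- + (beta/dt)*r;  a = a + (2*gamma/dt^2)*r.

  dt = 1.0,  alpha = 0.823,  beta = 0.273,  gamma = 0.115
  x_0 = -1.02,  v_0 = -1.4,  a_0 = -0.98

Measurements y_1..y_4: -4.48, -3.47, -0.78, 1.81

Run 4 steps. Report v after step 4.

v_post = 0.8828

step 1: x_pred=-2.9100  r=-1.5700  x^+=-4.2021  v^+=-2.8086  a^+=-1.3411
step 2: x_pred=-7.6813  r=4.2113  x^+=-4.2154  v^+=-3.0000  a^+=-0.3725
step 3: x_pred=-7.4017  r=6.6217  x^+=-1.9520  v^+=-1.5648  a^+=1.1505
step 4: x_pred=-2.9416  r=4.7516  x^+=0.9690  v^+=0.8828  a^+=2.2434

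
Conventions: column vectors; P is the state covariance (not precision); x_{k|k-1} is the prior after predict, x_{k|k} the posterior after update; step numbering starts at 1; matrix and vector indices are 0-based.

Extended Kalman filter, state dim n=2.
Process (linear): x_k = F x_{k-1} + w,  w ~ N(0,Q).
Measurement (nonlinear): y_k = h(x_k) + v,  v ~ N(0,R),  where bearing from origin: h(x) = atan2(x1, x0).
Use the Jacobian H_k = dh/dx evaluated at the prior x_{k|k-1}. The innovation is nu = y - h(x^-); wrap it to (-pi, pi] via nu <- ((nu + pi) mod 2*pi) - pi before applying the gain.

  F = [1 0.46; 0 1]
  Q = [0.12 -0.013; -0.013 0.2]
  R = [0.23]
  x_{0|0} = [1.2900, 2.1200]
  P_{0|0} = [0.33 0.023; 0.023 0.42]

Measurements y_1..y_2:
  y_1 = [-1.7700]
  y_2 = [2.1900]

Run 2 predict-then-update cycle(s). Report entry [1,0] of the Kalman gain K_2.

step 1: x^-=[2.2652, 2.1200]  P^-=[0.5600 0.2032; 0.2032 0.6200]  H_jac=[-0.2202 0.2353]  S=[0.2704]  K=[-0.2793; 0.3740]  nu=[-2.5223]  x^+=[2.9696, 1.1766]  P^+=[0.5389 0.2314; 0.2314 0.5822]
step 2: x^-=[3.5108, 1.1766]  P^-=[0.9951 0.4862; 0.4862 0.7822]  H_jac=[-0.0858 0.2561]  S=[0.2672]  K=[0.1464; 0.5933]  nu=[1.8666]  x^+=[3.7841, 2.2841]  P^+=[0.9893 0.4630; 0.4630 0.6881]

K[1,0] = 0.5933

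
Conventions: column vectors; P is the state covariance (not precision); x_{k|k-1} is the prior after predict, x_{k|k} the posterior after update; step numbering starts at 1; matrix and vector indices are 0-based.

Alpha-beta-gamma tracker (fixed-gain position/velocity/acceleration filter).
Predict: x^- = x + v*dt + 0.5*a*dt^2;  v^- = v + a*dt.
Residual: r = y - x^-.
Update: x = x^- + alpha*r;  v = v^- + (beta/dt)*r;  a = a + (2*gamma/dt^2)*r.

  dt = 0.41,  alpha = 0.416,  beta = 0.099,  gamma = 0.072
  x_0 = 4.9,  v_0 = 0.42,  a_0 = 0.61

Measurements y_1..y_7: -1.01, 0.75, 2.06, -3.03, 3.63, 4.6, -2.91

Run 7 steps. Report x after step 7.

step 1: x_pred=5.1235  r=-6.1335  x^+=2.5719  v^+=-0.8109  a^+=-4.6441
step 2: x_pred=1.8491  r=-1.0991  x^+=1.3919  v^+=-2.9804  a^+=-5.5857
step 3: x_pred=-0.2995  r=2.3595  x^+=0.6820  v^+=-4.7008  a^+=-3.5644
step 4: x_pred=-1.5449  r=-1.4851  x^+=-2.1627  v^+=-6.5208  a^+=-4.8366
step 5: x_pred=-5.2427  r=8.8727  x^+=-1.5517  v^+=-6.3614  a^+=2.7641
step 6: x_pred=-3.9275  r=8.5275  x^+=-0.3801  v^+=-3.1690  a^+=10.0690
step 7: x_pred=-0.8331  r=-2.0769  x^+=-1.6971  v^+=0.4578  a^+=8.2899

x_post = -1.6971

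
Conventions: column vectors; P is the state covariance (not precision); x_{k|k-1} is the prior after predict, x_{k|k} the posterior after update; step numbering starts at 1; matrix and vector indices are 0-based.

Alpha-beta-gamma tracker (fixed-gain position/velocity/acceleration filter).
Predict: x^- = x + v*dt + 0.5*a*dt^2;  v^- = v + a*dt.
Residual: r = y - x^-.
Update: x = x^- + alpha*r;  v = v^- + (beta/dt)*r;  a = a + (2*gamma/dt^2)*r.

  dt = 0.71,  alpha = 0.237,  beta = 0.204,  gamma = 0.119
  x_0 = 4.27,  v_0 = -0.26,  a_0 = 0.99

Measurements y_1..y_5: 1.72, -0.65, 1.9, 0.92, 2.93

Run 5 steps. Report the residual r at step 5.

resid = 6.3081

step 1: x_pred=4.3349  r=-2.6149  x^+=3.7152  v^+=-0.3084  a^+=-0.2446
step 2: x_pred=3.4346  r=-4.0846  x^+=2.4665  v^+=-1.6557  a^+=-2.1730
step 3: x_pred=0.7433  r=1.1567  x^+=1.0174  v^+=-2.8662  a^+=-1.6269
step 4: x_pred=-1.4276  r=2.3476  x^+=-0.8712  v^+=-3.3467  a^+=-0.5185
step 5: x_pred=-3.3781  r=6.3081  x^+=-1.8831  v^+=-1.9024  a^+=2.4597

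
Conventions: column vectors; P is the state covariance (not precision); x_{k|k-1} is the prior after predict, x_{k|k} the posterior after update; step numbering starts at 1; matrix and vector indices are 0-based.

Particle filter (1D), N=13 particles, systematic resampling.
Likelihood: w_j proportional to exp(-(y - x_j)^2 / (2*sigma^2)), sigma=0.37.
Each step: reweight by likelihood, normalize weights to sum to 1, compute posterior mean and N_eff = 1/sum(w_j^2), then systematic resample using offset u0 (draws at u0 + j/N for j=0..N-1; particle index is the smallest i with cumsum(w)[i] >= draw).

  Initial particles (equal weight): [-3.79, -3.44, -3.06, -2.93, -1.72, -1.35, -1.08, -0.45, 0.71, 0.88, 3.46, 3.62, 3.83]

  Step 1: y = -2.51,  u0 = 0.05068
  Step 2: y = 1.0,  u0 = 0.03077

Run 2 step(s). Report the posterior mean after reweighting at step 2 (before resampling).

post_mean = -1.7200

step 1: w=[0.0025, 0.0420, 0.3275, 0.5190, 0.1012, 0.0073, 0.0006, 0.0000, 0.0000, 0.0000, 0.0000, 0.0000, 0.0000]  mean=-2.8612  Neff=2.5726  idx=[2, 2, 2, 2, 2, 3, 3, 3, 3, 3, 3, 4, 4]
step 2: w=[0.0000, 0.0000, 0.0000, 0.0000, 0.0000, 0.0000, 0.0000, 0.0000, 0.0000, 0.0000, 0.0000, 0.5000, 0.5000]  mean=-1.7200  Neff=2.0000  idx=[11, 11, 11, 11, 11, 11, 11, 12, 12, 12, 12, 12, 12]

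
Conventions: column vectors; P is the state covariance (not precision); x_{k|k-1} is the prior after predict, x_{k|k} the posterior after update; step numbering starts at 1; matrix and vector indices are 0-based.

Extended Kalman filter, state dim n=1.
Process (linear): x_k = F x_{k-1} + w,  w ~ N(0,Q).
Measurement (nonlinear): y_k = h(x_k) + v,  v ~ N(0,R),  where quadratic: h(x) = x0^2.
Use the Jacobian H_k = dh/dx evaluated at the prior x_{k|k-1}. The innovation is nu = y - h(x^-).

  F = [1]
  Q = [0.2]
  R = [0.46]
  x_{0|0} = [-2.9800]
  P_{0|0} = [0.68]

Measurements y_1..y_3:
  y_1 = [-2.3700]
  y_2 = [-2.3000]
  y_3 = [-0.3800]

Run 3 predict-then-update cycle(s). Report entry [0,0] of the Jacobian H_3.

H_jac[0,0] = -0.0217

step 1: x^-=[-2.9800]  P^-=[0.8800]  H_jac=[-5.9600]  S=[31.7190]  K=[-0.1654]  nu=[-11.2504]  x^+=[-1.1197]  P^+=[0.0128]
step 2: x^-=[-1.1197]  P^-=[0.2128]  H_jac=[-2.2394]  S=[1.5270]  K=[-0.3120]  nu=[-3.5538]  x^+=[-0.0109]  P^+=[0.0641]
step 3: x^-=[-0.0109]  P^-=[0.2641]  H_jac=[-0.0217]  S=[0.4601]  K=[-0.0125]  nu=[-0.3801]  x^+=[-0.0061]  P^+=[0.2640]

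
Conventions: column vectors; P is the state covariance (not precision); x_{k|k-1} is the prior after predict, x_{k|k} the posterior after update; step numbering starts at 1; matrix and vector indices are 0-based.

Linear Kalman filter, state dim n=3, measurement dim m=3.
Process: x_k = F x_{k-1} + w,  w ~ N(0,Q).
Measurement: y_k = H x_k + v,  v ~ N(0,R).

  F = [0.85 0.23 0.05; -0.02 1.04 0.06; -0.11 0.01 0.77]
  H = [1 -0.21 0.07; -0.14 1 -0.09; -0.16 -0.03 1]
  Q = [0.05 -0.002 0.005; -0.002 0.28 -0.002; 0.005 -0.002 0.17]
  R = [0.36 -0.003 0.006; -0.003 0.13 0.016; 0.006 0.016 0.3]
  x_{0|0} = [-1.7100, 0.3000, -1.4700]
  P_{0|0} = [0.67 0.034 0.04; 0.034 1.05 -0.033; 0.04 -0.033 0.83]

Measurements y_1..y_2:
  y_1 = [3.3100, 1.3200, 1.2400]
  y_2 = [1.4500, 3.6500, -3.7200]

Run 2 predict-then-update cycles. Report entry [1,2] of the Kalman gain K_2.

step 1: x^-=[-1.4580, 0.2580, -0.9408]  P^-=[0.6076 0.2700 -0.0037; 0.2700 1.4133 0.0175; -0.0037 0.0175 0.6630]  S=[0.9188 -0.1092 -0.0424; -0.1092 1.4817 -0.0965; -0.0424 -0.0965 0.9825]  K=[0.6159 0.1660 -0.0682; 0.0845 0.9352 0.0262; 0.0764 0.0218 0.6803]  nu=[4.8880, 0.7732, 1.9553]  x^+=[1.5478, 1.4453, 0.7795]  P^+=[0.2303 0.0531 0.0243; 0.0531 0.1324 0.0358; 0.0243 0.0358 0.2099]
step 2: x^-=[1.6870, 1.5189, 0.4444]  P^-=[0.2475 0.0766 0.0131; 0.0766 0.4262 0.0316; 0.0131 0.0316 0.2935]  S=[0.5965 -0.0486 -0.0038; -0.0486 0.5366 0.0005; -0.0038 0.0005 0.5949]  K=[0.3984 0.1121 -0.0459; 0.0452 0.7731 0.0108; 0.0493 0.0103 0.4886]  nu=[0.0508, 2.4072, -3.8490]  x^+=[2.1540, 3.3408, -1.4088]  P^+=[0.1491 0.0349 0.0153; 0.0349 0.1076 0.0247; 0.0153 0.0247 0.1502]

K[1,2] = 0.0108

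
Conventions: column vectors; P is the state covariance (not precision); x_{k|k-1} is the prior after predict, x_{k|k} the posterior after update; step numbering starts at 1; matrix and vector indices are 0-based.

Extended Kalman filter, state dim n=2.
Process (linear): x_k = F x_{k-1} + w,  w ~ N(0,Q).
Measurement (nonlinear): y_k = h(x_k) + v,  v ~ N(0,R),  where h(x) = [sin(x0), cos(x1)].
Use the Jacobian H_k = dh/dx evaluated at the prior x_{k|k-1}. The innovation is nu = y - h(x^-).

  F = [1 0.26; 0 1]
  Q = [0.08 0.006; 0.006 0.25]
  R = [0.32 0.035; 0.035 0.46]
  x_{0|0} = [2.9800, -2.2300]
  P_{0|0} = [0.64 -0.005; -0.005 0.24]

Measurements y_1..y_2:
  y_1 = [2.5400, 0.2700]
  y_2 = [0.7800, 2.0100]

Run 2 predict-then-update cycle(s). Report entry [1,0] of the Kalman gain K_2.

K[1,0] = 0.0265

step 1: x^-=[2.4002, -2.2300]  P^-=[0.7336 0.0634; 0.0634 0.4900]  H_jac=[-0.7375 0.0000; 0.0000 0.7905]  S=[0.7191 -0.0020; -0.0020 0.7662]  K=[-0.7523 0.0635; -0.0636 0.5054]  nu=[1.8647, 0.8825]  x^+=[1.0534, -1.9027]  P^+=[0.3234 0.0036; 0.0036 0.2913]
step 2: x^-=[0.5587, -1.9027]  P^-=[0.4250 0.0854; 0.0854 0.5413]  H_jac=[0.8479 0.0000; 0.0000 0.9454]  S=[0.6256 0.1034; 0.1034 0.9438]  K=[0.5723 0.0228; 0.0265 0.5393]  nu=[0.2499, 2.3358]  x^+=[0.7550, -0.6364]  P^+=[0.2169 0.0323; 0.0323 0.2634]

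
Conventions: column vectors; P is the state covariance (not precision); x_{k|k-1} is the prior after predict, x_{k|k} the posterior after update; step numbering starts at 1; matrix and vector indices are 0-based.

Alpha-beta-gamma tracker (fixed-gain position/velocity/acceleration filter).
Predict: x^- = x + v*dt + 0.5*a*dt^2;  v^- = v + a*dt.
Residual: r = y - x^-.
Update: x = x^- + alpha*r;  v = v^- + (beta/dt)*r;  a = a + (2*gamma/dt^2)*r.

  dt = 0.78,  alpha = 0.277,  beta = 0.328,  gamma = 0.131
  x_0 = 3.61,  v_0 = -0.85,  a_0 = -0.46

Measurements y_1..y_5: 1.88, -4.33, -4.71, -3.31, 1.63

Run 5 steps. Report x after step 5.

x_post = -9.3682

step 1: x_pred=2.8071  r=-0.9271  x^+=2.5503  v^+=-1.5986  a^+=-0.8592
step 2: x_pred=1.0419  r=-5.3719  x^+=-0.4461  v^+=-4.5278  a^+=-3.1726
step 3: x_pred=-4.9429  r=0.2329  x^+=-4.8784  v^+=-6.9045  a^+=-3.0723
step 4: x_pred=-11.1985  r=7.8885  x^+=-9.0134  v^+=-5.9837  a^+=0.3248
step 5: x_pred=-13.5819  r=15.2119  x^+=-9.3682  v^+=0.6664  a^+=6.8756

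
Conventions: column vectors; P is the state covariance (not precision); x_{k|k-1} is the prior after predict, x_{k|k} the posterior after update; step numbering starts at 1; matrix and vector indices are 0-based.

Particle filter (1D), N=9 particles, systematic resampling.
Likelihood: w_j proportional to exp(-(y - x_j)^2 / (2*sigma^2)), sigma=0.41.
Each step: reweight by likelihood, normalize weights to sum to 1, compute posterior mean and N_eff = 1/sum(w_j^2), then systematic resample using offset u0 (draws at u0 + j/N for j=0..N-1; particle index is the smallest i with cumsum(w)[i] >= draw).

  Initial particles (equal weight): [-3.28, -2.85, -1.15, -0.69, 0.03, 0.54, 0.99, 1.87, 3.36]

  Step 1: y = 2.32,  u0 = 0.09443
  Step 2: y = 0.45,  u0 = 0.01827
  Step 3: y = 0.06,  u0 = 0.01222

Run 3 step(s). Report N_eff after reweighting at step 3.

N_eff = 9.0000

step 1: w=[0.0000, 0.0000, 0.0000, 0.0000, 0.0000, 0.0001, 0.0088, 0.9235, 0.0676]  mean=1.9628  Neff=1.1661  idx=[7, 7, 7, 7, 7, 7, 7, 7, 8]
step 2: w=[0.1250, 0.1250, 0.1250, 0.1250, 0.1250, 0.1250, 0.1250, 0.1250, 0.0000]  mean=1.8700  Neff=8.0000  idx=[0, 1, 1, 2, 3, 4, 5, 6, 7]
step 3: w=[0.1111, 0.1111, 0.1111, 0.1111, 0.1111, 0.1111, 0.1111, 0.1111, 0.1111]  mean=1.8700  Neff=9.0000  idx=[0, 1, 2, 3, 4, 5, 6, 7, 8]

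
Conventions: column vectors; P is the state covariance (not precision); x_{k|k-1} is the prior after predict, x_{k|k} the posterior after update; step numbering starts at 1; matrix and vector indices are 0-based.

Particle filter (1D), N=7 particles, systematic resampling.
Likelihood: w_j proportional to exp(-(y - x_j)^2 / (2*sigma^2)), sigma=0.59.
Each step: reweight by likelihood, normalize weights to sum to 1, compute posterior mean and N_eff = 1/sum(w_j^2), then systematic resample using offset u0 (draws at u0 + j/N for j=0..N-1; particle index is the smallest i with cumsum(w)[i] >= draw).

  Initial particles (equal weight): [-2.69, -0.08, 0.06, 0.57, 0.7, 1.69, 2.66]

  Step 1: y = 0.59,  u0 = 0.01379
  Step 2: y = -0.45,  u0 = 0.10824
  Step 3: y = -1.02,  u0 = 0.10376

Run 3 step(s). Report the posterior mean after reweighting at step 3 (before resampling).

post_mean = 0.0119

step 1: w=[0.0000, 0.1565, 0.1992, 0.2981, 0.2931, 0.0525, 0.0006]  mean=0.4648  Neff=4.1374  idx=[1, 2, 2, 3, 3, 4, 4]
step 2: w=[0.2788, 0.2336, 0.2336, 0.0762, 0.0762, 0.0508, 0.0508]  mean=0.1637  Neff=4.9098  idx=[0, 0, 1, 2, 2, 4, 6]
step 3: w=[0.2413, 0.2413, 0.1608, 0.1608, 0.1608, 0.0227, 0.0123]  mean=0.0119  Neff=5.1360  idx=[0, 1, 1, 2, 3, 4, 4]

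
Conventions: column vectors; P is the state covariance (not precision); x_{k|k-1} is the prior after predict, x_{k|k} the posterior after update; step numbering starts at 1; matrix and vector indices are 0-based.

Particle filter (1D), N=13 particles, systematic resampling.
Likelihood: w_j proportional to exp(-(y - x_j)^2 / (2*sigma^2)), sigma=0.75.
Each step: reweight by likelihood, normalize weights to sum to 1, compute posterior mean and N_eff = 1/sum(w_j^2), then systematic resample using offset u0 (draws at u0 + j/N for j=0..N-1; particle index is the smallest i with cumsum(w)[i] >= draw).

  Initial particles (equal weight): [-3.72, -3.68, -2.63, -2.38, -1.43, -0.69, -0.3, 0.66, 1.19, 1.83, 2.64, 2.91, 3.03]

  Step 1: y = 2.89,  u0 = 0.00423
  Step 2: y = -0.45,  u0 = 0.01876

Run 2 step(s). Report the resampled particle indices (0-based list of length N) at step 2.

step 1: w=[0.0000, 0.0000, 0.0000, 0.0000, 0.0000, 0.0000, 0.0000, 0.0036, 0.0226, 0.1088, 0.2794, 0.2953, 0.2903]  mean=2.7048  Neff=3.8184  idx=[8, 9, 10, 10, 10, 10, 11, 11, 11, 11, 12, 12, 12]
step 2: w=[0.8935, 0.0961, 0.0020, 0.0020, 0.0020, 0.0020, 0.0004, 0.0004, 0.0004, 0.0004, 0.0002, 0.0002, 0.0002]  mean=1.2672  Neff=1.2381  idx=[0, 0, 0, 0, 0, 0, 0, 0, 0, 0, 0, 0, 1]

resampled_idx = [0, 0, 0, 0, 0, 0, 0, 0, 0, 0, 0, 0, 1]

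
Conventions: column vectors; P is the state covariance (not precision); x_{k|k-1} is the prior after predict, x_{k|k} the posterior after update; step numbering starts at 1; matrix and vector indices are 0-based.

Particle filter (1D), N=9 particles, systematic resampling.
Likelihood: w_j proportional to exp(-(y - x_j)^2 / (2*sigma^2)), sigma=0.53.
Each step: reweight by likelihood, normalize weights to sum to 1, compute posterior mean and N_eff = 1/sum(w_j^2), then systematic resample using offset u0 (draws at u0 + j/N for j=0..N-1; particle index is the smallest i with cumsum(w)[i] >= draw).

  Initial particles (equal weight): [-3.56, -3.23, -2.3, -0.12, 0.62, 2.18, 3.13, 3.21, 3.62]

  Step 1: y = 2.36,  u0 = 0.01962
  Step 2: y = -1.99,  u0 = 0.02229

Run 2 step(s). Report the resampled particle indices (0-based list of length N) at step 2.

resampled_idx = [0, 0, 1, 2, 2, 3, 4, 4, 5]

step 1: w=[0.0000, 0.0000, 0.0000, 0.0000, 0.0028, 0.5783, 0.2132, 0.1693, 0.0363]  mean=2.6049  Neff=2.4394  idx=[5, 5, 5, 5, 5, 5, 6, 7, 7]
step 2: w=[0.1667, 0.1667, 0.1667, 0.1667, 0.1667, 0.1667, 0.0000, 0.0000, 0.0000]  mean=2.1800  Neff=6.0000  idx=[0, 0, 1, 2, 2, 3, 4, 4, 5]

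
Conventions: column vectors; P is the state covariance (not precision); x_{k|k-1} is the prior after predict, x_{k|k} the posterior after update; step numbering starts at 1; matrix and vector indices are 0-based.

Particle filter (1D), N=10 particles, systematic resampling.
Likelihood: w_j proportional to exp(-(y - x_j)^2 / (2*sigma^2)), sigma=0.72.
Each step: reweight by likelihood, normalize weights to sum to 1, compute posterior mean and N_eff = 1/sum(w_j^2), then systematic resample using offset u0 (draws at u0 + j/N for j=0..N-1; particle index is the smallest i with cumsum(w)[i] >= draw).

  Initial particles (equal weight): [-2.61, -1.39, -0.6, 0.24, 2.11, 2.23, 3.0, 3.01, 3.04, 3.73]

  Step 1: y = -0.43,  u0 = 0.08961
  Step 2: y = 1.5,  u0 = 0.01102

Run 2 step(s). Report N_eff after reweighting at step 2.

step 1: w=[0.0050, 0.2010, 0.4754, 0.3171, 0.0010, 0.0005, 0.0000, 0.0000, 0.0000, 0.0000]  mean=-0.4983  Neff=2.7249  idx=[1, 1, 2, 2, 2, 2, 3, 3, 3, 3]
step 2: w=[0.0003, 0.0003, 0.0154, 0.0154, 0.0154, 0.0154, 0.2344, 0.2344, 0.2344, 0.2344]  mean=0.1871  Neff=4.5298  idx=[2, 6, 6, 7, 7, 7, 8, 8, 9, 9]

N_eff = 4.5298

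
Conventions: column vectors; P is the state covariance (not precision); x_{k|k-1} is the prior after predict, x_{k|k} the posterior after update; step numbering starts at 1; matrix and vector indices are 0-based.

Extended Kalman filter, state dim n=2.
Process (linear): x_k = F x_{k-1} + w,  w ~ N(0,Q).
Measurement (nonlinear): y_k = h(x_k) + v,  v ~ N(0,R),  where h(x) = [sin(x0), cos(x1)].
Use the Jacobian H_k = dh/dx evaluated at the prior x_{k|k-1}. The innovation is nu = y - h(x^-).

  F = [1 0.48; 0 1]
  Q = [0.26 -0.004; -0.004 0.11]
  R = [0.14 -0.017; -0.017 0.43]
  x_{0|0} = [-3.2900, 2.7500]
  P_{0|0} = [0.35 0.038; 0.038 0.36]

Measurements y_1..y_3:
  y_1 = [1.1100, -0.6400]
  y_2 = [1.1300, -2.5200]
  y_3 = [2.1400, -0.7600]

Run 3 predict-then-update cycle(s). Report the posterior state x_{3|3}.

x_post = [-4.7803, 2.2669]

step 1: x^-=[-1.9700, 2.7500]  P^-=[0.7294 0.2068; 0.2068 0.4700]  H_jac=[-0.3887 0.0000; 0.0000 -0.3817]  S=[0.2502 0.0137; 0.0137 0.4985]  K=[-1.1262 -0.1274; -0.3020 -0.3516]  nu=[2.0314, 0.2843]  x^+=[-4.2940, 2.0365]  P^+=[0.4001 0.0934; 0.0934 0.3827]
step 2: x^-=[-3.3164, 2.0365]  P^-=[0.8379 0.2731; 0.2731 0.4927]  H_jac=[-0.9848 0.0000; 0.0000 -0.8935]  S=[0.9526 0.2233; 0.2233 0.8233]  K=[-0.8509 -0.0656; -0.1676 -0.4892]  nu=[0.9560, -2.0710]  x^+=[-3.9940, 2.8893]  P^+=[0.1198 0.0154; 0.0154 0.2322]
step 3: x^-=[-2.6071, 2.8893]  P^-=[0.4481 0.1229; 0.1229 0.3422]  H_jac=[-0.8605 0.0000; 0.0000 -0.2496]  S=[0.4718 0.0094; 0.0094 0.4513]  K=[-0.8162 -0.0510; -0.2204 -0.1847]  nu=[2.6494, 0.2083]  x^+=[-4.7803, 2.2669]  P^+=[0.1318 0.0322; 0.0322 0.3032]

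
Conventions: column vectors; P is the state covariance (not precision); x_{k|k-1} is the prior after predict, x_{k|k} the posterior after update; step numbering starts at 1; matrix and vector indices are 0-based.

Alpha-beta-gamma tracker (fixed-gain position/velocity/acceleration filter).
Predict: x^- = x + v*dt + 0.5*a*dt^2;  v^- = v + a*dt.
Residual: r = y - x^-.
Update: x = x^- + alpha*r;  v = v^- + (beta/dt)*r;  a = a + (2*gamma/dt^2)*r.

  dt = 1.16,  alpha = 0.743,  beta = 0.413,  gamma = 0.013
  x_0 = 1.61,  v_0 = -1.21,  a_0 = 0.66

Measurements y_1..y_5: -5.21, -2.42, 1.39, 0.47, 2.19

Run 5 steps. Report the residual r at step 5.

resid = -1.6095

step 1: x_pred=0.6504  r=-5.8604  x^+=-3.7039  v^+=-2.5309  a^+=0.5468
step 2: x_pred=-6.2719  r=3.8519  x^+=-3.4099  v^+=-0.5253  a^+=0.6212
step 3: x_pred=-3.6013  r=4.9913  x^+=0.1072  v^+=1.9724  a^+=0.7176
step 4: x_pred=2.8780  r=-2.4080  x^+=1.0889  v^+=1.9475  a^+=0.6711
step 5: x_pred=3.7995  r=-1.6095  x^+=2.6036  v^+=2.1530  a^+=0.6400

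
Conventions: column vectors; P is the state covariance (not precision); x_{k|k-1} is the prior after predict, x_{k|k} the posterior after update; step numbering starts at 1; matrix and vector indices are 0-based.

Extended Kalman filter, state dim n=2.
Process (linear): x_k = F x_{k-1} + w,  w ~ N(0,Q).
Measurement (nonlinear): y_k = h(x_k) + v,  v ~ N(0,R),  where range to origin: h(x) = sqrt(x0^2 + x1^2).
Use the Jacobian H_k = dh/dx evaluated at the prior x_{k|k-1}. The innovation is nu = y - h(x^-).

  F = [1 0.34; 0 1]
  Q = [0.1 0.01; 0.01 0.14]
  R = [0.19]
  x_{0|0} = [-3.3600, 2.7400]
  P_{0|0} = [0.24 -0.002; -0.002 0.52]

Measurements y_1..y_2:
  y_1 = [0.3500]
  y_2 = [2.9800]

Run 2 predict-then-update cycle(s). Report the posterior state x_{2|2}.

step 1: x^-=[-2.4284, 2.7400]  P^-=[0.3988 0.1848; 0.1848 0.6600]  H_jac=[-0.6633 0.7484]  S=[0.5516]  K=[-0.2288; 0.6732]  nu=[-3.3112]  x^+=[-1.6710, 0.5108]  P^+=[0.3699 0.2697; 0.2697 0.4100]
step 2: x^-=[-1.4973, 0.5108]  P^-=[0.7007 0.4191; 0.4191 0.5500]  H_jac=[-0.9464 0.3229]  S=[0.6188]  K=[-0.8530; -0.3541]  nu=[1.3980]  x^+=[-2.6897, 0.0158]  P^+=[0.2505 0.2322; 0.2322 0.4724]

x_post = [-2.6897, 0.0158]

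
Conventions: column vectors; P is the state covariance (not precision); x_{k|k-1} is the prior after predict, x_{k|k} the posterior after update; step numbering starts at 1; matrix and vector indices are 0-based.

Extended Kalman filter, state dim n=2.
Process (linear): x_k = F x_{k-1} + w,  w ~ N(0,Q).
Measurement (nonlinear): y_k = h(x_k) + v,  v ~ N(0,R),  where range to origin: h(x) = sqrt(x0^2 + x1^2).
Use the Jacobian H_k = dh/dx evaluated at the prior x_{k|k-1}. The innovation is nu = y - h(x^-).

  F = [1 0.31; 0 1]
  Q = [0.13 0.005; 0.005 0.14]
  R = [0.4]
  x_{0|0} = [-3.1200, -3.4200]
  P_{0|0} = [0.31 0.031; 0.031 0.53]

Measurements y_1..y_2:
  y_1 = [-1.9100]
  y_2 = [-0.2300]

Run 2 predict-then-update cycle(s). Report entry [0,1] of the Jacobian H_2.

H_jac[0,1] = 0.2242

step 1: x^-=[-4.1802, -3.4200]  P^-=[0.5102 0.2003; 0.2003 0.6700]  H_jac=[-0.7740 -0.6332]  S=[1.1706]  K=[-0.4457; -0.4949]  nu=[-7.3110]  x^+=[-0.9220, 0.1980]  P^+=[0.2777 -0.0579; -0.0579 0.3833]
step 2: x^-=[-0.8606, 0.1980]  P^-=[0.4086 0.0660; 0.0660 0.5233]  H_jac=[-0.9745 0.2242]  S=[0.7856]  K=[-0.4881; 0.0675]  nu=[-1.1131]  x^+=[-0.3173, 0.1228]  P^+=[0.2215 0.0919; 0.0919 0.5197]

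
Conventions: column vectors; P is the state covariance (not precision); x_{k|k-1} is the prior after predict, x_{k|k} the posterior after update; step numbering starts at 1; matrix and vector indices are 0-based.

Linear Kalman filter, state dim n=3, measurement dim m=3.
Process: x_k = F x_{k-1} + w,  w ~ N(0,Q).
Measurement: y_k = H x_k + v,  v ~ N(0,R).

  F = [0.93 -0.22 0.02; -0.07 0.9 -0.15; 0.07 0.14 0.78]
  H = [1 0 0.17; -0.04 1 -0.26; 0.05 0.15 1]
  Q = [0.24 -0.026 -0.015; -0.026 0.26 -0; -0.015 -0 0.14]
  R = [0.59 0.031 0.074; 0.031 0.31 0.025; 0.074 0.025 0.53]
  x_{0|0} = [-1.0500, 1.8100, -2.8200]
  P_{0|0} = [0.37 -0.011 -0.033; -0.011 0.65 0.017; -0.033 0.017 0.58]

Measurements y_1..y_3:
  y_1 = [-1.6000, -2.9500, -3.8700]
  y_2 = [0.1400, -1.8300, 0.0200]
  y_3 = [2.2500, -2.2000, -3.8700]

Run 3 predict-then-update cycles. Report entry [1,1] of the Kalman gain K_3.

K[1,1] = 0.5449

step 1: x^-=[-1.4311, 2.1255, -2.0197]  P^-=[0.5948 -0.1844 -0.0300; -0.1844 0.7975 0.0254; -0.0300 0.0254 0.5073]  S=[1.1893 -0.1873 0.1327; -0.1873 1.1436 0.0294; 0.1327 0.0294 1.0586]  K=[0.4908 -0.0926 -0.0853; -0.0564 0.6858 0.1163; -0.0242 -0.1086 0.4875]  nu=[0.1744, -5.6579, -2.0976]  x^+=[-0.6423, -2.0082, -2.4320]  P^+=[0.2844 -0.0105 -0.0239; -0.0105 0.2241 0.0415; -0.0239 0.0415 0.2488]
step 2: x^-=[-0.2042, -1.3976, -2.2231]  P^-=[0.5000 -0.0931 -0.0251; -0.0931 0.4381 0.0270; -0.0251 0.0270 0.3034]  S=[1.0902 -0.0842 0.1120; -0.0842 0.7623 0.0340; 0.1120 0.0340 0.8487]  K=[0.4556 -0.0862 -0.0732; -0.0468 0.5613 0.0874; -0.0200 -0.0853 0.3669]  nu=[0.7221, -1.0186, 2.4629]  x^+=[0.0323, -1.7878, -1.2471]  P^+=[0.2639 -0.0088 -0.0191; -0.0088 0.1822 0.0300; -0.0191 0.0300 0.1873]
step 3: x^-=[0.3984, -1.4242, -1.2207]  P^-=[0.4798 -0.0831 -0.0205; -0.0831 0.4057 0.0210; -0.0205 0.0210 0.2631]  S=[1.0705 -0.0739 0.1101; -0.0739 0.7296 0.0341; 0.1101 0.0341 0.8064]  K=[0.4462 -0.0845 -0.0685; -0.0449 0.5449 0.0794; -0.0174 -0.0813 0.3347]  nu=[2.0591, -1.0773, -2.4556]  x^+=[1.5764, -2.2986, -1.9909]  P^+=[0.2585 -0.0082 -0.0171; -0.0082 0.1761 0.0264; -0.0171 0.0264 0.1710]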